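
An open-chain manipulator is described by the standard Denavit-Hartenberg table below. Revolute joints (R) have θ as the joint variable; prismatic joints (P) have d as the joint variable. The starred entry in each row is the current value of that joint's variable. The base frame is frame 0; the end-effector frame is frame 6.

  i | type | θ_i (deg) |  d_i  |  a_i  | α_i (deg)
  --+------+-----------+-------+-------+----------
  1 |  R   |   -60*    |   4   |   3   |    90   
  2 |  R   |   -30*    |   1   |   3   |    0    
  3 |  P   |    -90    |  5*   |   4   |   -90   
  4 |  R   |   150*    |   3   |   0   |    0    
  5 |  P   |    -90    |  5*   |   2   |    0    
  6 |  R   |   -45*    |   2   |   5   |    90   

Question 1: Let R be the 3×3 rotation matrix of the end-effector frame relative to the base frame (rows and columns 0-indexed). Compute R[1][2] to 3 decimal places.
-0.371

End-effector z-axis (col 2 of R) = (-0.9012,-0.3709,-0.2241)
R[1][2] = -0.3709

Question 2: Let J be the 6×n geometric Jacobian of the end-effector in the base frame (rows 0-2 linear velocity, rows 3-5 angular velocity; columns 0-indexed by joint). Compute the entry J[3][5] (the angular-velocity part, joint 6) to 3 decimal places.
0.433

axis z_5 = (0.4330,-0.7500,-0.5000); lever o_n−o_5 = (0.7793,1.2383,-5.1826)
cross product → J_v[:, 5] = (4.5061,1.8545,1.1207)
J_ω[:, 5] = z_5
entry J[3][5] = 0.4330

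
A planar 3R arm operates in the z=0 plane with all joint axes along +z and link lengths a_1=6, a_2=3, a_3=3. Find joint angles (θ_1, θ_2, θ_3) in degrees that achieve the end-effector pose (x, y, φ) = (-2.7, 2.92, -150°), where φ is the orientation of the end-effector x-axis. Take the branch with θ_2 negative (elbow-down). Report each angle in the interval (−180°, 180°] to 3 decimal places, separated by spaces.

119.997 -134.994 -135.003

wrist centre = target − a_3·(cos φ, sin φ) = (-0.1019, 4.4200)
cos θ_2 = (19.5468−6²−3²)/(2·6·3) = -0.7070; θ_2 = -134.9941° (elbow-down)
β = atan2(4.4200,-0.1019) = 91.3210°; ψ = atan2(-2.1215,3.8789) = -28.6762°
θ_1 = β − ψ = 119.9972°
θ_3 = φ − θ_1 − θ_2 = -135.0031° (wrapped to (-180°,180°])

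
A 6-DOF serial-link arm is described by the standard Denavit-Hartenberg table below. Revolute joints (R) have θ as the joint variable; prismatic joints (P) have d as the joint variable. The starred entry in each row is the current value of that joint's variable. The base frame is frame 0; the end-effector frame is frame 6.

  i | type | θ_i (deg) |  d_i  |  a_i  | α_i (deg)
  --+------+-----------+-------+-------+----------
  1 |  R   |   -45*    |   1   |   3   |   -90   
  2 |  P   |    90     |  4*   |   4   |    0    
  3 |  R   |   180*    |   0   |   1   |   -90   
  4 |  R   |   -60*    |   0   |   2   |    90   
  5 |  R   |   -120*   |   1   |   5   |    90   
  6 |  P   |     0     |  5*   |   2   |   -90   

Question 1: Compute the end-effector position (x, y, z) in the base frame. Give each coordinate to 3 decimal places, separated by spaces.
-0.786 0.009 -5.781

after link 1: o_1 = (2.1213, -2.1213, 1.0000)
after link 2: o_2 = (4.9497, 0.7071, -3.0000)
after link 3: o_3 = (4.9497, 0.7071, -2.0000)
after link 4: o_4 = (6.1745, 1.9319, -1.0000)
after link 5: o_5 = (1.9353, 3.8163, -3.1160)
after link 6: o_6 = (-0.7857, 0.0093, -5.7811)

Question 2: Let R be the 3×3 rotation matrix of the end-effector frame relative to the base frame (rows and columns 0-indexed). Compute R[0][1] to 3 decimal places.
End-effector y-axis (col 1 of R) = (0.1768,0.8839,0.4330)
R[0][1] = 0.1768

0.177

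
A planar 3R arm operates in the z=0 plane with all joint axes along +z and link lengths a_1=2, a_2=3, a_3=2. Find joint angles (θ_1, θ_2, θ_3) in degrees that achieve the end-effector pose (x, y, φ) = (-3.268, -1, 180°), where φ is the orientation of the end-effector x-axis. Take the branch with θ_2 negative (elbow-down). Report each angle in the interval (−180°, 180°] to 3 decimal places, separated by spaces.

wrist centre = target − a_3·(cos φ, sin φ) = (-1.2680, -1.0000)
cos θ_2 = (2.6078−2²−3²)/(2·2·3) = -0.8660; θ_2 = -149.9988° (elbow-down)
β = atan2(-1.0000,-1.2680) = -141.7392°; ψ = atan2(-1.5001,-0.5980) = -111.7362°
θ_1 = β − ψ = -30.0029°
θ_3 = φ − θ_1 − θ_2 = 0.0017° (wrapped to (-180°,180°])

-30.003 -149.999 0.002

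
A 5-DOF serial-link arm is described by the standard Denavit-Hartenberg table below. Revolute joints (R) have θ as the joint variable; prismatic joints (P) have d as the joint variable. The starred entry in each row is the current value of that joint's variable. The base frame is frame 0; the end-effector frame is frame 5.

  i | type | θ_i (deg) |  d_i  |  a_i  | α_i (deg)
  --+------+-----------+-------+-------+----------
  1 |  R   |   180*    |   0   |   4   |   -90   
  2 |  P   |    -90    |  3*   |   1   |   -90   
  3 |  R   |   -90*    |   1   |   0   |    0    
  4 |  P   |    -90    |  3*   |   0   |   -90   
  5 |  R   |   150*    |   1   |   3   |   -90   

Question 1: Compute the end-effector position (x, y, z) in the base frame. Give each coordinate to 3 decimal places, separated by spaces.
-6.500 -4.000 3.598

after link 1: o_1 = (-4.0000, 0.0000, 0.0000)
after link 2: o_2 = (-4.0000, -3.0000, 1.0000)
after link 3: o_3 = (-5.0000, -3.0000, 1.0000)
after link 4: o_4 = (-8.0000, -3.0000, 1.0000)
after link 5: o_5 = (-6.5000, -4.0000, 3.5981)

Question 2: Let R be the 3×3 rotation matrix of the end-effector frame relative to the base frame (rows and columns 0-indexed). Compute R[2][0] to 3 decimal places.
0.866

End-effector x-axis (col 0 of R) = (0.5000,0.0000,0.8660)
R[2][0] = 0.8660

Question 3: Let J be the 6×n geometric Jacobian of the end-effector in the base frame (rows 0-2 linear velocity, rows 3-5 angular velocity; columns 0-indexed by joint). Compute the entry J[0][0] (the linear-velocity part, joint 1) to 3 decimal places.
4.000

axis z_0 = ẑ; lever o_n−o_0 = (-6.5000,-4.0000,3.5981)
cross product → J_v[:, 0] = (4.0000,-6.5000,0.0000)
J_ω[:, 0] = z_0
entry J[0][0] = 4.0000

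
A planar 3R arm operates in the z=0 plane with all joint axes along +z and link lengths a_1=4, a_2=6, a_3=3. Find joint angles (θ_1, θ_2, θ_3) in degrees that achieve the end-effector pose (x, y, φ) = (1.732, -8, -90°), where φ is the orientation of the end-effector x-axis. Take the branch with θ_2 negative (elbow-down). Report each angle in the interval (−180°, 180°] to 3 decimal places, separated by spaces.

wrist centre = target − a_3·(cos φ, sin φ) = (1.7320, -5.0000)
cos θ_2 = (27.9998−4²−6²)/(2·4·6) = -0.5000; θ_2 = -120.0002° (elbow-down)
β = atan2(-5.0000,1.7320) = -70.8939°; ψ = atan2(-5.1961,1.0000) = -79.1068°
θ_1 = β − ψ = 8.2129°
θ_3 = φ − θ_1 − θ_2 = 21.7873° (wrapped to (-180°,180°])

8.213 -120.000 21.787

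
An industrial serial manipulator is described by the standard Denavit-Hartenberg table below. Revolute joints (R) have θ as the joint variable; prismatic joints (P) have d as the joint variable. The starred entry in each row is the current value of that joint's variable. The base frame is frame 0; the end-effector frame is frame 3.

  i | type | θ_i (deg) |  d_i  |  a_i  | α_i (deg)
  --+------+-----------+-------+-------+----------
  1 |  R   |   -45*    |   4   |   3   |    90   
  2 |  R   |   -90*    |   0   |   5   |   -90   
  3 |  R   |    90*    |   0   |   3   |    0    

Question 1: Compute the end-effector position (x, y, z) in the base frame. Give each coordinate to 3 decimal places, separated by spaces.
4.243 -0.000 -1.000

after link 1: o_1 = (2.1213, -2.1213, 4.0000)
after link 2: o_2 = (2.1213, -2.1213, -1.0000)
after link 3: o_3 = (4.2426, -0.0000, -1.0000)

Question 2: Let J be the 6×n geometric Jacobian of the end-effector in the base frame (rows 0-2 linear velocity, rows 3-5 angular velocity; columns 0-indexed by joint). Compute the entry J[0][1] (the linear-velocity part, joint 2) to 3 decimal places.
axis z_1 = (-0.7071,-0.7071,0.0000); lever o_n−o_1 = (2.1213,2.1213,-5.0000)
cross product → J_v[:, 1] = (3.5355,-3.5355,0.0000)
J_ω[:, 1] = z_1
entry J[0][1] = 3.5355

3.536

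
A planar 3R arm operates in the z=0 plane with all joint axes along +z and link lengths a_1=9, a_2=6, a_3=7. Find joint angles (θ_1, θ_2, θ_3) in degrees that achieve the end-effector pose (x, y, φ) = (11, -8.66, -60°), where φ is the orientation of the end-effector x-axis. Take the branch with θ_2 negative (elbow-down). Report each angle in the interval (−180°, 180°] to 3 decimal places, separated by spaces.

21.789 -120.001 38.212

wrist centre = target − a_3·(cos φ, sin φ) = (7.5000, -2.5978)
cos θ_2 = (62.9987−9²−6²)/(2·9·6) = -0.5000; θ_2 = -120.0008° (elbow-down)
β = atan2(-2.5978,7.5000) = -19.1049°; ψ = atan2(-5.1961,5.9999) = -40.8935°
θ_1 = β − ψ = 21.7886°
θ_3 = φ − θ_1 − θ_2 = 38.2122° (wrapped to (-180°,180°])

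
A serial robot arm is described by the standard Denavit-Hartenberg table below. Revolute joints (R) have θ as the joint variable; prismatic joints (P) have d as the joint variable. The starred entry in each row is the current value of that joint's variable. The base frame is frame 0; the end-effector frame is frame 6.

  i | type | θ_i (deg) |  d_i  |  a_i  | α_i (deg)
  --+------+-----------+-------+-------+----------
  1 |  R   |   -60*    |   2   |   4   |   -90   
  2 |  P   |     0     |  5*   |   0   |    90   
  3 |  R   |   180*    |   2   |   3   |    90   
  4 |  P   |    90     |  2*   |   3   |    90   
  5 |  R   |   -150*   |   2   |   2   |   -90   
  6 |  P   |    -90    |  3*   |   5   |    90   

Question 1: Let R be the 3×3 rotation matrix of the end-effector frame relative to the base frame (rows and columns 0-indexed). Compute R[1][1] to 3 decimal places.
End-effector y-axis (col 1 of R) = (-0.7500,-0.4330,0.5000)
R[1][1] = -0.4330

-0.433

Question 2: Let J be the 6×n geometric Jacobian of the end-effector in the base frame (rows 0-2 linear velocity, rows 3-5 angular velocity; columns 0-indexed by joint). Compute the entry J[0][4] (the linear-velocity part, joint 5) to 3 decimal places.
axis z_4 = (-0.5000,0.8660,-0.0000); lever o_n−o_4 = (-6.6160,4.2631,-0.2321)
cross product → J_v[:, 4] = (-0.2010,-0.1160,3.5981)
J_ω[:, 4] = z_4
entry J[0][4] = -0.2010

-0.201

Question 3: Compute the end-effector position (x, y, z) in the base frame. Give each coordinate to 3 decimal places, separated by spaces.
after link 1: o_1 = (2.0000, -3.4641, 2.0000)
after link 2: o_2 = (6.3301, -0.9641, 2.0000)
after link 3: o_3 = (4.8301, 1.6340, 4.0000)
after link 4: o_4 = (6.5622, 2.6340, 7.0000)
after link 5: o_5 = (4.6962, 3.8660, 5.2679)
after link 6: o_6 = (-0.0538, 6.8971, 6.7679)

-0.054 6.897 6.768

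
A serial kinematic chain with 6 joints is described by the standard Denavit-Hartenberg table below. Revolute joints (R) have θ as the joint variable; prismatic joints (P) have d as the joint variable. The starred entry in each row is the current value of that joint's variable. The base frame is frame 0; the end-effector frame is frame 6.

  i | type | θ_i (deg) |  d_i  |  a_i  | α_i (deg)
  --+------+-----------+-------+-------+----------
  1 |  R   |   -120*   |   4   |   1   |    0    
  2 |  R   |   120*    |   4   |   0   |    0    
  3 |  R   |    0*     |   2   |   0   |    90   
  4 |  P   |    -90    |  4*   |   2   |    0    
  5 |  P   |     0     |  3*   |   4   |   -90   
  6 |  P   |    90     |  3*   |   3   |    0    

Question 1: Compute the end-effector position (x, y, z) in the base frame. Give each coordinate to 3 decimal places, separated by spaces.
after link 1: o_1 = (-0.5000, -0.8660, 4.0000)
after link 2: o_2 = (-0.5000, -0.8660, 8.0000)
after link 3: o_3 = (-0.5000, -0.8660, 10.0000)
after link 4: o_4 = (-0.5000, -4.8660, 8.0000)
after link 5: o_5 = (-0.5000, -7.8660, 4.0000)
after link 6: o_6 = (2.5000, -4.8660, 4.0000)

2.500 -4.866 4.000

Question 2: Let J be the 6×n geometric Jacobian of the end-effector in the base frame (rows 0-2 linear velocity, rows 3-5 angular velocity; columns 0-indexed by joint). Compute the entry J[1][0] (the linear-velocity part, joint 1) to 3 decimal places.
2.500

axis z_0 = ẑ; lever o_n−o_0 = (2.5000,-4.8660,4.0000)
cross product → J_v[:, 0] = (4.8660,2.5000,-0.0000)
J_ω[:, 0] = z_0
entry J[1][0] = 2.5000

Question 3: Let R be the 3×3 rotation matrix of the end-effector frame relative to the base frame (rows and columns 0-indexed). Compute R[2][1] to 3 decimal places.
End-effector y-axis (col 1 of R) = (-0.0000,0.0000,1.0000)
R[2][1] = 1.0000

1.000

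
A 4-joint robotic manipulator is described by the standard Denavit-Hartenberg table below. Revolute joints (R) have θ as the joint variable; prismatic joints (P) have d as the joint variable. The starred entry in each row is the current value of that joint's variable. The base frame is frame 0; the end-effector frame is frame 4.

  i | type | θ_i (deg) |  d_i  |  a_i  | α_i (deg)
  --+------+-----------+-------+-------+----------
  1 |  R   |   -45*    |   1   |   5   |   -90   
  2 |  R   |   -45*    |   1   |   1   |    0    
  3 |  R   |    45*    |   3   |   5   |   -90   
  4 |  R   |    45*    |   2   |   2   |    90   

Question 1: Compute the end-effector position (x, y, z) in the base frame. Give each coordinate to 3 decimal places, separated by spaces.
10.399 -6.743 -0.293

after link 1: o_1 = (3.5355, -3.5355, 1.0000)
after link 2: o_2 = (4.7426, -3.3284, 1.7071)
after link 3: o_3 = (10.3995, -4.7426, 1.7071)
after link 4: o_4 = (10.3995, -6.7426, -0.2929)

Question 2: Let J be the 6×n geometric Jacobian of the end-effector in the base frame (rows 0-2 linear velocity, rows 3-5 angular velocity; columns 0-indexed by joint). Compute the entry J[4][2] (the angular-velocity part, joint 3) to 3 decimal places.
0.707

axis z_2 = (0.7071,0.7071,0.0000); lever o_n−o_2 = (5.6569,-3.4142,-2.0000)
cross product → J_v[:, 2] = (-1.4142,1.4142,-6.4142)
J_ω[:, 2] = z_2
entry J[4][2] = 0.7071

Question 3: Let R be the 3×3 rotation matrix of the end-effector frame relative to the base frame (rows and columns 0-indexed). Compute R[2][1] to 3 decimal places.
End-effector y-axis (col 1 of R) = (-0.0000,0.0000,-1.0000)
R[2][1] = -1.0000

-1.000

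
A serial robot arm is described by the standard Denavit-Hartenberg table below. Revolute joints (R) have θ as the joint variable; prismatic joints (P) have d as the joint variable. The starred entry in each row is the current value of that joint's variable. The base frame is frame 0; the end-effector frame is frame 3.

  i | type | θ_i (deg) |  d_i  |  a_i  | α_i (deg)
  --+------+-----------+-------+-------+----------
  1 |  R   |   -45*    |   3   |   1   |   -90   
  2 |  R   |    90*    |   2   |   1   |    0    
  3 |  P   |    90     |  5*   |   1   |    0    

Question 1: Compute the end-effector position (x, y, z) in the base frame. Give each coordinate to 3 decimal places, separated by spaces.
after link 1: o_1 = (0.7071, -0.7071, 3.0000)
after link 2: o_2 = (2.1213, 0.7071, 2.0000)
after link 3: o_3 = (4.9497, 4.9497, 2.0000)

4.950 4.950 2.000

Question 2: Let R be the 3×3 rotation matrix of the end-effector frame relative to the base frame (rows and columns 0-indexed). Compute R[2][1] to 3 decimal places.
End-effector y-axis (col 1 of R) = (-0.0000,0.0000,1.0000)
R[2][1] = 1.0000

1.000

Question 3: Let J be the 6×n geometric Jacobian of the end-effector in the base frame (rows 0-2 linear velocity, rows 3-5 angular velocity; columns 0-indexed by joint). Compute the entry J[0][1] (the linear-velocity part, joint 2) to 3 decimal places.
-0.707

axis z_1 = (0.7071,0.7071,0.0000); lever o_n−o_1 = (4.2426,5.6569,-1.0000)
cross product → J_v[:, 1] = (-0.7071,0.7071,1.0000)
J_ω[:, 1] = z_1
entry J[0][1] = -0.7071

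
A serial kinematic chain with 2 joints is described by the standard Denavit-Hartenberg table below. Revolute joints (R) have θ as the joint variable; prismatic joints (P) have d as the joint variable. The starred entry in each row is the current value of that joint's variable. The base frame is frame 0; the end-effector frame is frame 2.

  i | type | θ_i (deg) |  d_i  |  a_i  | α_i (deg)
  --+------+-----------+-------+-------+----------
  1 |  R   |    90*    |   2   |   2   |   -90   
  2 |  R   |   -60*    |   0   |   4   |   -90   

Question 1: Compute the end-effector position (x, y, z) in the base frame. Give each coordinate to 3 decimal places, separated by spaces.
0.000 4.000 5.464

after link 1: o_1 = (0.0000, 2.0000, 2.0000)
after link 2: o_2 = (0.0000, 4.0000, 5.4641)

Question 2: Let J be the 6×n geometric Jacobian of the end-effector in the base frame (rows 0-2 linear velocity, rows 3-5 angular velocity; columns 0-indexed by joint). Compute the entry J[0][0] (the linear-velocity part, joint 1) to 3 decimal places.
axis z_0 = ẑ; lever o_n−o_0 = (0.0000,4.0000,5.4641)
cross product → J_v[:, 0] = (-4.0000,0.0000,0.0000)
J_ω[:, 0] = z_0
entry J[0][0] = -4.0000

-4.000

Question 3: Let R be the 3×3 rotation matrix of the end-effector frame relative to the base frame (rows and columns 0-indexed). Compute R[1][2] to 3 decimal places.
0.866

End-effector z-axis (col 2 of R) = (-0.0000,0.8660,-0.5000)
R[1][2] = 0.8660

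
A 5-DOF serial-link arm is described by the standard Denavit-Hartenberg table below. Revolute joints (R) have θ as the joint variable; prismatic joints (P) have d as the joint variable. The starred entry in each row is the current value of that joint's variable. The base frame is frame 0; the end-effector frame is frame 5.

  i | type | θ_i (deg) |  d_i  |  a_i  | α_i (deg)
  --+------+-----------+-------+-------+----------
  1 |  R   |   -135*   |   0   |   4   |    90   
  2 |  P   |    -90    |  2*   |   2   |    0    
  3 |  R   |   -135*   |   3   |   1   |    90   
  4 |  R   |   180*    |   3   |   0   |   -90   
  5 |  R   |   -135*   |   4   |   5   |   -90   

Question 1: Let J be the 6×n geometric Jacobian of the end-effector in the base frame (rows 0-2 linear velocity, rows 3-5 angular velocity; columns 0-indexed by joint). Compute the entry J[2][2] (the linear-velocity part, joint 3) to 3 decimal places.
1.414

axis z_2 = (-0.7071,0.7071,0.0000); lever o_n−o_2 = (-0.2929,-1.7071,7.8284)
cross product → J_v[:, 2] = (5.5355,5.5355,1.4142)
J_ω[:, 2] = z_2
entry J[2][2] = 1.4142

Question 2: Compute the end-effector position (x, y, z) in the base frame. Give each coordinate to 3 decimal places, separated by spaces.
after link 1: o_1 = (-2.8284, -2.8284, 0.0000)
after link 2: o_2 = (-4.2426, -1.4142, -2.0000)
after link 3: o_3 = (-5.8640, 1.2071, -1.2929)
after link 4: o_4 = (-7.3640, -0.2929, 0.8284)
after link 5: o_5 = (-4.5355, -3.1213, 5.8284)

-4.536 -3.121 5.828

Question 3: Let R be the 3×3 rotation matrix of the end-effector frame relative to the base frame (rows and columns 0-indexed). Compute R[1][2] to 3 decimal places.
-0.707

End-effector z-axis (col 2 of R) = (-0.7071,-0.7071,-0.0000)
R[1][2] = -0.7071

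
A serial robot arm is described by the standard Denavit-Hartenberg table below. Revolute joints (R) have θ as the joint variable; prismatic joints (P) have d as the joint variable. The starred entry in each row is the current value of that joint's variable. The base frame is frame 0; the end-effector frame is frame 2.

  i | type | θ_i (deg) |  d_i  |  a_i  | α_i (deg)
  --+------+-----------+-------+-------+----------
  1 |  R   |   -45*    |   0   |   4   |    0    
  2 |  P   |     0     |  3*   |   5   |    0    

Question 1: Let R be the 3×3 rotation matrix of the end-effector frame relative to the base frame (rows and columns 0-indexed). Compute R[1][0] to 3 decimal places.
-0.707

End-effector x-axis (col 0 of R) = (0.7071,-0.7071,0.0000)
R[1][0] = -0.7071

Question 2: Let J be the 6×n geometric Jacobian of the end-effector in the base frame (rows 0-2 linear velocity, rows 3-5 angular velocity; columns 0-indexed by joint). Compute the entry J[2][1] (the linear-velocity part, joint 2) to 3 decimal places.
1.000

prismatic axis z_1 = (0.0000,0.0000,1.0000)
J_v[:, 1] = z_1; J_ω[:, 1] = (0,0,0)
entry J[2][1] = 1.0000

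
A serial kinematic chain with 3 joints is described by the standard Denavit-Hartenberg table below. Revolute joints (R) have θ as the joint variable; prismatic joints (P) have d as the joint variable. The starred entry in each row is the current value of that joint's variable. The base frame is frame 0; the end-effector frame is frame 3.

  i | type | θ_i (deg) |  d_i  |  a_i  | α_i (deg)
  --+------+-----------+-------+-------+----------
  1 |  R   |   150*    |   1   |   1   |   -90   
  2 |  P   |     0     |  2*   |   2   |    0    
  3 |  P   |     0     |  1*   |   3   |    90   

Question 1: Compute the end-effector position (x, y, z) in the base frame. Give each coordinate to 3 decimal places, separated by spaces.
-6.696 0.402 1.000

after link 1: o_1 = (-0.8660, 0.5000, 1.0000)
after link 2: o_2 = (-3.5981, -0.2321, 1.0000)
after link 3: o_3 = (-6.6962, 0.4019, 1.0000)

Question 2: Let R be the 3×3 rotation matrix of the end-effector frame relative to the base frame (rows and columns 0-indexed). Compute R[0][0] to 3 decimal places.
-0.866

End-effector x-axis (col 0 of R) = (-0.8660,0.5000,0.0000)
R[0][0] = -0.8660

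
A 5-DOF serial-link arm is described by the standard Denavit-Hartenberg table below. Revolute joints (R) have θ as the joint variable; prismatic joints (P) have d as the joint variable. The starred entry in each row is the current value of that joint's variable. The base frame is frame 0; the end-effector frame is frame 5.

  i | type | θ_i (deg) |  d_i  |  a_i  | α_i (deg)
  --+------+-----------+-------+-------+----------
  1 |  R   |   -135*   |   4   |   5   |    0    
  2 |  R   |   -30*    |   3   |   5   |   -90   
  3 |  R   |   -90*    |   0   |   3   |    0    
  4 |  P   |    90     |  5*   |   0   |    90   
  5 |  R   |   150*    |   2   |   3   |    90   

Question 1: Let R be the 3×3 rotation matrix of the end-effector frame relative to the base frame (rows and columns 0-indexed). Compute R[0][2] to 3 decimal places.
End-effector z-axis (col 2 of R) = (-0.2588,-0.9659,0.0000)
R[0][2] = -0.2588

-0.259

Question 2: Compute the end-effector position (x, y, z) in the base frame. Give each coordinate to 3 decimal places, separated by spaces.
after link 1: o_1 = (-3.5355, -3.5355, 4.0000)
after link 2: o_2 = (-8.3652, -4.8296, 7.0000)
after link 3: o_3 = (-8.3652, -4.8296, 10.0000)
after link 4: o_4 = (-7.0711, -9.6593, 10.0000)
after link 5: o_5 = (-4.1733, -10.4357, 12.0000)

-4.173 -10.436 12.000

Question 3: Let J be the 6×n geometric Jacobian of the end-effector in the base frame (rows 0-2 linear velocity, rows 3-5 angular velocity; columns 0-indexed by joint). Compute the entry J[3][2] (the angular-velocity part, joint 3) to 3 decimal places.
axis z_2 = (0.2588,-0.9659,0.0000); lever o_n−o_2 = (4.1919,-5.6061,5.0000)
cross product → J_v[:, 2] = (-4.8296,-1.2941,2.5981)
J_ω[:, 2] = z_2
entry J[3][2] = 0.2588

0.259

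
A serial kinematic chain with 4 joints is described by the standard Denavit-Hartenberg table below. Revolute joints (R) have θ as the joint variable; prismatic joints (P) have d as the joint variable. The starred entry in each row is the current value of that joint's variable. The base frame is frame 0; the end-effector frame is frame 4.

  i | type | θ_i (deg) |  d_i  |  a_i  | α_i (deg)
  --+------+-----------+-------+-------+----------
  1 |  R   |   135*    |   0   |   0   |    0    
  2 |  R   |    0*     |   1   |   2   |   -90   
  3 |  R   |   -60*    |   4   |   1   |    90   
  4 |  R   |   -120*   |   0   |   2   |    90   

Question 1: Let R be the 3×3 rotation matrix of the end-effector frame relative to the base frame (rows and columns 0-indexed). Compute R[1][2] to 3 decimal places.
-0.660

End-effector z-axis (col 2 of R) = (-0.0474,-0.6597,-0.7500)
R[1][2] = -0.6597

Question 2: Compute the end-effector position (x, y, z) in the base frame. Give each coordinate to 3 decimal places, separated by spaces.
after link 1: o_1 = (0.0000, 0.0000, 0.0000)
after link 2: o_2 = (-1.4142, 1.4142, 1.0000)
after link 3: o_3 = (-4.5962, -1.0607, 1.8660)
after link 4: o_4 = (-3.0179, -0.1895, 1.0000)

-3.018 -0.189 1.000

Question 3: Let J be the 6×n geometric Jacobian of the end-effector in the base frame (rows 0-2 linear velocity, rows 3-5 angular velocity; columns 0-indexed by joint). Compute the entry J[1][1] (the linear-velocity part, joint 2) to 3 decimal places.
axis z_1 = (0.0000,0.0000,1.0000); lever o_n−o_1 = (-3.0179,-0.1895,1.0000)
cross product → J_v[:, 1] = (0.1895,-3.0179,0.0000)
J_ω[:, 1] = z_1
entry J[1][1] = -3.0179

-3.018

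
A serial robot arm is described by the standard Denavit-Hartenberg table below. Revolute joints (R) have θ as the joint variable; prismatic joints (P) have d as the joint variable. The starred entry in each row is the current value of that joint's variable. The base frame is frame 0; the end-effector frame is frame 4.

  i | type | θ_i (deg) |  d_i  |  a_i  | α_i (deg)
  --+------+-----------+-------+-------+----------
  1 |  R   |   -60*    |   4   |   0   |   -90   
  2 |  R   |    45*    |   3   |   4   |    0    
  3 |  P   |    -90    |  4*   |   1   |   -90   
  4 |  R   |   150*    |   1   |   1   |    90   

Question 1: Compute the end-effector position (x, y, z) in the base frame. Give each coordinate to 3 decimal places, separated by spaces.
after link 1: o_1 = (0.0000, 0.0000, 4.0000)
after link 2: o_2 = (4.0123, -0.9495, 1.1716)
after link 3: o_3 = (7.8299, 0.4381, 1.8787)
after link 4: o_4 = (7.4443, 0.1061, 0.5592)

7.444 0.106 0.559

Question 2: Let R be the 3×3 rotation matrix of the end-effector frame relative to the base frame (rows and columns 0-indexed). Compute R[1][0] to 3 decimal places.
0.280

End-effector x-axis (col 0 of R) = (-0.7392,0.2803,-0.6124)
R[1][0] = 0.2803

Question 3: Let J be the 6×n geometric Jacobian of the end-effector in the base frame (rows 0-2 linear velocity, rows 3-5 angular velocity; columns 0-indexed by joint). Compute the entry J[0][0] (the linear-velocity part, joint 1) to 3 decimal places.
-0.106

axis z_0 = ẑ; lever o_n−o_0 = (7.4443,0.1061,0.5592)
cross product → J_v[:, 0] = (-0.1061,7.4443,0.0000)
J_ω[:, 0] = z_0
entry J[0][0] = -0.1061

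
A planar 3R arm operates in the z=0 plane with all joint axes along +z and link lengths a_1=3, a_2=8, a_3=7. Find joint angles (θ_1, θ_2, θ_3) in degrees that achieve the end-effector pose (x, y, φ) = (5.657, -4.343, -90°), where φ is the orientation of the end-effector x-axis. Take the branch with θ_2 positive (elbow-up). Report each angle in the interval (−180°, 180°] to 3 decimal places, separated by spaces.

wrist centre = target − a_3·(cos φ, sin φ) = (5.6570, 2.6570)
cos θ_2 = (39.0613−3²−8²)/(2·3·8) = -0.7071; θ_2 = 134.9959° (elbow-up)
β = atan2(2.6570,5.6570) = 25.1587°; ψ = atan2(5.6573,-2.6565) = 115.1531°
θ_1 = β − ψ = -89.9944°
θ_3 = φ − θ_1 − θ_2 = -135.0015° (wrapped to (-180°,180°])

-89.994 134.996 -135.001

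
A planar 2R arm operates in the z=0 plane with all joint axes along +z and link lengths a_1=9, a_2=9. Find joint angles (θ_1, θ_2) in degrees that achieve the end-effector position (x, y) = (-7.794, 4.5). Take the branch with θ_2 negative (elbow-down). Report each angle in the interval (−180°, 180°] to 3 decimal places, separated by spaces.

-150.000 -120.001

cos θ_2 = (80.9964−9²−9²)/(2·9·9) = -0.5000; θ_2 = -120.0015° (elbow-down)
β = atan2(4.5000,-7.7940) = 149.9993°; ψ = atan2(-7.7941,4.4998) = -60.0007°
θ_1 = β − ψ = 210.0000°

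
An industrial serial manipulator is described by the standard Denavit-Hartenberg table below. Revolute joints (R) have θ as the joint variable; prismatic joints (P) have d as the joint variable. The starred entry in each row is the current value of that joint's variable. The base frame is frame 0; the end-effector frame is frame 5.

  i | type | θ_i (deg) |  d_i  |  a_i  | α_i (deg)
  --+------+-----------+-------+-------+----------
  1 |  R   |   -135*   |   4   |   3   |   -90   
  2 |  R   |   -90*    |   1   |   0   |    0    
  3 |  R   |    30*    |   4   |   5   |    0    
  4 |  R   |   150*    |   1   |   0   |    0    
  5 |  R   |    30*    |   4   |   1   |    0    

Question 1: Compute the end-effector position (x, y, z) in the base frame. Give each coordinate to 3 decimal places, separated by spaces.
3.536 -10.607 7.464

after link 1: o_1 = (-2.1213, -2.1213, 4.0000)
after link 2: o_2 = (-1.4142, -2.8284, 4.0000)
after link 3: o_3 = (-0.3536, -7.4246, 8.3301)
after link 4: o_4 = (0.3536, -8.1317, 8.3301)
after link 5: o_5 = (3.5355, -10.6066, 7.4641)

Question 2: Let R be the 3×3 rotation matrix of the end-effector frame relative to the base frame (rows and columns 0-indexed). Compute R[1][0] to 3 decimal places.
0.354

End-effector x-axis (col 0 of R) = (0.3536,0.3536,-0.8660)
R[1][0] = 0.3536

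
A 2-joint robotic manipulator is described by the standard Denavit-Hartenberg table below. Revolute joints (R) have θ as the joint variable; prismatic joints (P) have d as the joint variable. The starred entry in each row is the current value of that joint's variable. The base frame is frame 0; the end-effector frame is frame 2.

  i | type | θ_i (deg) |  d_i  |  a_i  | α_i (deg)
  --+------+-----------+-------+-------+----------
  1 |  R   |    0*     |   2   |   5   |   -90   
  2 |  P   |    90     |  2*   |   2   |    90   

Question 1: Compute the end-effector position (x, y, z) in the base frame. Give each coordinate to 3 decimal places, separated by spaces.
5.000 2.000 0.000

after link 1: o_1 = (5.0000, 0.0000, 2.0000)
after link 2: o_2 = (5.0000, 2.0000, 0.0000)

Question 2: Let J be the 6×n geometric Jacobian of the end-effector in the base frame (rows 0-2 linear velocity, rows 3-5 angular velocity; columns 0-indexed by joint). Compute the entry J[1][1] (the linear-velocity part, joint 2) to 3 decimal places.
prismatic axis z_1 = (0.0000,1.0000,0.0000)
J_v[:, 1] = z_1; J_ω[:, 1] = (0,0,0)
entry J[1][1] = 1.0000

1.000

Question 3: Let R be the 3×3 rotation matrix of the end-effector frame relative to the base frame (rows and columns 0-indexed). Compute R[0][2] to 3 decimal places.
1.000

End-effector z-axis (col 2 of R) = (1.0000,0.0000,0.0000)
R[0][2] = 1.0000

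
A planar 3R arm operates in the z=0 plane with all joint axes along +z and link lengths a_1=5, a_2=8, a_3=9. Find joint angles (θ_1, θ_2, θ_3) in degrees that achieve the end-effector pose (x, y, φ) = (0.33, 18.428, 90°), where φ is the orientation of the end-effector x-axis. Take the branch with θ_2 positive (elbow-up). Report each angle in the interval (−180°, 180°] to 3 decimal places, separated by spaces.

29.999 90.003 -30.002

wrist centre = target − a_3·(cos φ, sin φ) = (0.3300, 9.4280)
cos θ_2 = (88.9961−5²−8²)/(2·5·8) = -0.0000; θ_2 = 90.0028° (elbow-up)
β = atan2(9.4280,0.3300) = 87.9953°; ψ = atan2(8.0000,4.9996) = 57.9966°
θ_1 = β − ψ = 29.9987°
θ_3 = φ − θ_1 − θ_2 = -30.0015° (wrapped to (-180°,180°])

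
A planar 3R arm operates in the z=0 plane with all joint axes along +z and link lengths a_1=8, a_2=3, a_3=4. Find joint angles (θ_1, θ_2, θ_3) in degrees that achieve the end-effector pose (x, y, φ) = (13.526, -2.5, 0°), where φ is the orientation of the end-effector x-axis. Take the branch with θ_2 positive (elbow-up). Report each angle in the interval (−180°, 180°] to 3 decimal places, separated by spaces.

wrist centre = target − a_3·(cos φ, sin φ) = (9.5260, -2.5000)
cos θ_2 = (96.9947−8²−3²)/(2·8·3) = 0.4999; θ_2 = 60.0073° (elbow-up)
β = atan2(-2.5000,9.5260) = -14.7051°; ψ = atan2(2.5983,9.4997) = 15.2969°
θ_1 = β − ψ = -30.0020°
θ_3 = φ − θ_1 − θ_2 = -30.0053° (wrapped to (-180°,180°])

-30.002 60.007 -30.005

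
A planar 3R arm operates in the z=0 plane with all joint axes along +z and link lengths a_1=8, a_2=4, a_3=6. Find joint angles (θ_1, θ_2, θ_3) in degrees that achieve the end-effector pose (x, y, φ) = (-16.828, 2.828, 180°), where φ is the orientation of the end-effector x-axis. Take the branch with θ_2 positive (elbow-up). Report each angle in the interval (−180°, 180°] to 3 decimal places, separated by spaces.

wrist centre = target − a_3·(cos φ, sin φ) = (-10.8280, 2.8280)
cos θ_2 = (125.2432−8²−4²)/(2·8·4) = 0.7069; θ_2 = 45.0148° (elbow-up)
β = atan2(2.8280,-10.8280) = 165.3628°; ψ = atan2(2.8292,10.8277) = 14.6434°
θ_1 = β − ψ = 150.7194°
θ_3 = φ − θ_1 − θ_2 = -15.7342° (wrapped to (-180°,180°])

150.719 45.015 -15.734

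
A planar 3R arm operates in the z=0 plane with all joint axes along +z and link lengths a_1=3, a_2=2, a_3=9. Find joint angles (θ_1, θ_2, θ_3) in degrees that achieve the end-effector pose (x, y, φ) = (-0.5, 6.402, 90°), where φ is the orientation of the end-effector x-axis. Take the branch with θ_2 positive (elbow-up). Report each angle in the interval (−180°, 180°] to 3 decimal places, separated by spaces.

wrist centre = target − a_3·(cos φ, sin φ) = (-0.5000, -2.5980)
cos θ_2 = (6.9996−3²−2²)/(2·3·2) = -0.5000; θ_2 = 120.0022° (elbow-up)
β = atan2(-2.5980,-0.5000) = -100.8937°; ψ = atan2(1.7320,1.9999) = 40.8937°
θ_1 = β − ψ = -141.7874°
θ_3 = φ − θ_1 − θ_2 = 111.7852° (wrapped to (-180°,180°])

-141.787 120.002 111.785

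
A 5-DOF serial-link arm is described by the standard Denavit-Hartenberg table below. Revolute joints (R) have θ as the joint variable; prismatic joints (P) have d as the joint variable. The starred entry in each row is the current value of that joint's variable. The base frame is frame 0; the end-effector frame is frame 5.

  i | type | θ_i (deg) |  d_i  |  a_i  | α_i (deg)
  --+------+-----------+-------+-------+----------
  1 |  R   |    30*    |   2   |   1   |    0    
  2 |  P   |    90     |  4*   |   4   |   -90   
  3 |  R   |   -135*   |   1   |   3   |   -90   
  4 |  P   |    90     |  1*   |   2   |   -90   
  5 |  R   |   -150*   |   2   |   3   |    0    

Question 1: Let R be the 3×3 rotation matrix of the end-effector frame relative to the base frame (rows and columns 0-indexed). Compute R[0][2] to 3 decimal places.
-0.354

End-effector z-axis (col 2 of R) = (-0.3536,0.6124,-0.7071)
R[0][2] = -0.3536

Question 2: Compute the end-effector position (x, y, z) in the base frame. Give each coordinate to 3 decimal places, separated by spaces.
after link 1: o_1 = (0.8660, 0.5000, 2.0000)
after link 2: o_2 = (-1.1340, 3.9641, 6.0000)
after link 3: o_3 = (-0.9393, 1.6270, 8.1213)
after link 4: o_4 = (0.4392, 3.2394, 8.8284)
after link 5: o_5 = (-3.0483, 4.0836, 8.4749)

-3.048 4.084 8.475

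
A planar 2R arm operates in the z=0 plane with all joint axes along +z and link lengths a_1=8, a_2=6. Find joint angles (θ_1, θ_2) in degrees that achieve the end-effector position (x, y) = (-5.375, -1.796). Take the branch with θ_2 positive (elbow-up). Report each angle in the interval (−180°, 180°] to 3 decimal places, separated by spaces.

150.005 135.001

cos θ_2 = (32.1162−8²−6²)/(2·8·6) = -0.7071; θ_2 = 135.0013° (elbow-up)
β = atan2(-1.7960,-5.3750) = -161.5235°; ψ = atan2(4.2425,3.7573) = 48.4714°
θ_1 = β − ψ = -209.9949°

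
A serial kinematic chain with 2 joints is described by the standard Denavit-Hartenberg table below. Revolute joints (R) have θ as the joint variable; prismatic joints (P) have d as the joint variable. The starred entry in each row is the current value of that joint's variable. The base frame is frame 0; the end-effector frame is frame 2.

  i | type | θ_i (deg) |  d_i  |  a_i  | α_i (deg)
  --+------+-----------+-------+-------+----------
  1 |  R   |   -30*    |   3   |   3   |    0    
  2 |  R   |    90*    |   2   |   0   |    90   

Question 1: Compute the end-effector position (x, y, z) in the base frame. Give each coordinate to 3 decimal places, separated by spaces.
2.598 -1.500 5.000

after link 1: o_1 = (2.5981, -1.5000, 3.0000)
after link 2: o_2 = (2.5981, -1.5000, 5.0000)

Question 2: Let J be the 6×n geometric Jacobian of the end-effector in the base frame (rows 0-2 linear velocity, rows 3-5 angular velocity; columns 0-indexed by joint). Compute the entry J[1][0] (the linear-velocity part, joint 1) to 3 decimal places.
axis z_0 = ẑ; lever o_n−o_0 = (2.5981,-1.5000,5.0000)
cross product → J_v[:, 0] = (1.5000,2.5981,-0.0000)
J_ω[:, 0] = z_0
entry J[1][0] = 2.5981

2.598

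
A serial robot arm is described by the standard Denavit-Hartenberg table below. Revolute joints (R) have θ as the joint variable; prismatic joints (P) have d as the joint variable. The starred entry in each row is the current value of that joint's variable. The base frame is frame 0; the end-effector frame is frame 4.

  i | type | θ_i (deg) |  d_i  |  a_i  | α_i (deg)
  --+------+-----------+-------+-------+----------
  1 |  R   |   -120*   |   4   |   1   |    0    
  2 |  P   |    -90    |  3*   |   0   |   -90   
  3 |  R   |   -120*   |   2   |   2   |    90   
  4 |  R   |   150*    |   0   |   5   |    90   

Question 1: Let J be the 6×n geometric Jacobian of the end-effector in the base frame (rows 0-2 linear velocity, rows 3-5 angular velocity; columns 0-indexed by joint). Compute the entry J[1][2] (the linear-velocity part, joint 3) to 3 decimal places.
-1.009

axis z_2 = (-0.5000,-0.8660,0.0000); lever o_n−o_2 = (-3.2590,-3.3146,-2.0179)
cross product → J_v[:, 2] = (1.7476,-1.0090,-1.1651)
J_ω[:, 2] = z_2
entry J[1][2] = -1.0090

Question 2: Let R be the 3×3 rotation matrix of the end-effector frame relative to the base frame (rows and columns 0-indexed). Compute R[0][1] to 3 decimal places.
0.750

End-effector y-axis (col 1 of R) = (0.7500,-0.4330,-0.5000)
R[0][1] = 0.7500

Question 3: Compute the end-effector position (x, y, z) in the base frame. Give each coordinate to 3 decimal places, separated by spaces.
-3.759 -4.181 4.982

after link 1: o_1 = (-0.5000, -0.8660, 4.0000)
after link 2: o_2 = (-0.5000, -0.8660, 7.0000)
after link 3: o_3 = (-0.6340, -3.0981, 8.7321)
after link 4: o_4 = (-3.7590, -4.1806, 4.9821)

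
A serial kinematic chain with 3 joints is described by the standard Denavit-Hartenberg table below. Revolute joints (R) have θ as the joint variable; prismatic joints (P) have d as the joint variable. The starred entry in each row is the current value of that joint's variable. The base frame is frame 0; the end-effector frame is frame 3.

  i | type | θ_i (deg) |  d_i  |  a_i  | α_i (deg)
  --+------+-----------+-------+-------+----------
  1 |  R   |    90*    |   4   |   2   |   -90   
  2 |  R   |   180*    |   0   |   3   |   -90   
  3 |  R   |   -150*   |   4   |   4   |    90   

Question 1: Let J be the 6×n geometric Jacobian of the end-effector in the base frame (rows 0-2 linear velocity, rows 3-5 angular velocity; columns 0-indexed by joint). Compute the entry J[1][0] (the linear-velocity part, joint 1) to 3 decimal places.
-2.000

axis z_0 = ẑ; lever o_n−o_0 = (-2.0000,2.4641,8.0000)
cross product → J_v[:, 0] = (-2.4641,-2.0000,0.0000)
J_ω[:, 0] = z_0
entry J[1][0] = -2.0000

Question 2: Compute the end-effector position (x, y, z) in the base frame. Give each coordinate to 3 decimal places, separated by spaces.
-2.000 2.464 8.000

after link 1: o_1 = (0.0000, 2.0000, 4.0000)
after link 2: o_2 = (-0.0000, -1.0000, 4.0000)
after link 3: o_3 = (-2.0000, 2.4641, 8.0000)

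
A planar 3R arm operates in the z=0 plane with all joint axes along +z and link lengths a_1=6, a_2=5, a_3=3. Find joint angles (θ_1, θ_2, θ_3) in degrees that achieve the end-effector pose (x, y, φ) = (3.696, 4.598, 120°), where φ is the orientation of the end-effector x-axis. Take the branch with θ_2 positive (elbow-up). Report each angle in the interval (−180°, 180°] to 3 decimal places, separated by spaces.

wrist centre = target − a_3·(cos φ, sin φ) = (5.1960, 1.9999)
cos θ_2 = (30.9981−6²−5²)/(2·6·5) = -0.5000; θ_2 = 120.0021° (elbow-up)
β = atan2(1.9999,5.1960) = 21.0516°; ψ = atan2(4.3300,3.4998) = 51.0524°
θ_1 = β − ψ = -30.0008°
θ_3 = φ − θ_1 − θ_2 = 29.9988° (wrapped to (-180°,180°])

-30.001 120.002 29.999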